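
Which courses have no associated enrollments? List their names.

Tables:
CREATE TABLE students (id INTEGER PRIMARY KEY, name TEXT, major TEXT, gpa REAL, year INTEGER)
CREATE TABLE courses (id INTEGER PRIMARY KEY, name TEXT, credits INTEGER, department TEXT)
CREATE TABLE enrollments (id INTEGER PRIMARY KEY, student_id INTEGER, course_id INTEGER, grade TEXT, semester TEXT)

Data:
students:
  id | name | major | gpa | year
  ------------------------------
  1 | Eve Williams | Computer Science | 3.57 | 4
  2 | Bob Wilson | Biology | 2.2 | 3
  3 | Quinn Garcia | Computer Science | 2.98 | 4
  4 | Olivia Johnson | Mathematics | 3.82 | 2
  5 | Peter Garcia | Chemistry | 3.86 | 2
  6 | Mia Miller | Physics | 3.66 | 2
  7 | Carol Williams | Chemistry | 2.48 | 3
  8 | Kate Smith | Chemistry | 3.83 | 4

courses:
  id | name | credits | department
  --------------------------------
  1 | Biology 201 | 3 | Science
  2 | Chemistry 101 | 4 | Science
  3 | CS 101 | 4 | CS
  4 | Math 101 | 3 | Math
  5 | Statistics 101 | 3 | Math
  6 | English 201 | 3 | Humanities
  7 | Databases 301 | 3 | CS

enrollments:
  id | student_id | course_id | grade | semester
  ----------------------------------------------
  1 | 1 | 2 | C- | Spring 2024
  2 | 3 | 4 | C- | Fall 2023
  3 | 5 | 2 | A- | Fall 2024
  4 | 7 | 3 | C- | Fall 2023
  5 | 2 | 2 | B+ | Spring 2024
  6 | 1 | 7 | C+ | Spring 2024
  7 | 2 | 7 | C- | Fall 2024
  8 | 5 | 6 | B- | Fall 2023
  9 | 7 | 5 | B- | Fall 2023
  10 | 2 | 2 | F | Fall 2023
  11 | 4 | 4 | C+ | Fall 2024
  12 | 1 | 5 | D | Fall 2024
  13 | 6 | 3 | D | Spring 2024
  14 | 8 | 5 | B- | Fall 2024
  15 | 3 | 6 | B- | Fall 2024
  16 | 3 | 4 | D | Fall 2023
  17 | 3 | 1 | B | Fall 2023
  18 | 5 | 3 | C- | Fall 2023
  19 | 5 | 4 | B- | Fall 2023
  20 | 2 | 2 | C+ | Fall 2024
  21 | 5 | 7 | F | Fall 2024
SELECT p.name FROM courses p LEFT JOIN enrollments c ON c.course_id = p.id WHERE c.id IS NULL

Execution result:
(no rows)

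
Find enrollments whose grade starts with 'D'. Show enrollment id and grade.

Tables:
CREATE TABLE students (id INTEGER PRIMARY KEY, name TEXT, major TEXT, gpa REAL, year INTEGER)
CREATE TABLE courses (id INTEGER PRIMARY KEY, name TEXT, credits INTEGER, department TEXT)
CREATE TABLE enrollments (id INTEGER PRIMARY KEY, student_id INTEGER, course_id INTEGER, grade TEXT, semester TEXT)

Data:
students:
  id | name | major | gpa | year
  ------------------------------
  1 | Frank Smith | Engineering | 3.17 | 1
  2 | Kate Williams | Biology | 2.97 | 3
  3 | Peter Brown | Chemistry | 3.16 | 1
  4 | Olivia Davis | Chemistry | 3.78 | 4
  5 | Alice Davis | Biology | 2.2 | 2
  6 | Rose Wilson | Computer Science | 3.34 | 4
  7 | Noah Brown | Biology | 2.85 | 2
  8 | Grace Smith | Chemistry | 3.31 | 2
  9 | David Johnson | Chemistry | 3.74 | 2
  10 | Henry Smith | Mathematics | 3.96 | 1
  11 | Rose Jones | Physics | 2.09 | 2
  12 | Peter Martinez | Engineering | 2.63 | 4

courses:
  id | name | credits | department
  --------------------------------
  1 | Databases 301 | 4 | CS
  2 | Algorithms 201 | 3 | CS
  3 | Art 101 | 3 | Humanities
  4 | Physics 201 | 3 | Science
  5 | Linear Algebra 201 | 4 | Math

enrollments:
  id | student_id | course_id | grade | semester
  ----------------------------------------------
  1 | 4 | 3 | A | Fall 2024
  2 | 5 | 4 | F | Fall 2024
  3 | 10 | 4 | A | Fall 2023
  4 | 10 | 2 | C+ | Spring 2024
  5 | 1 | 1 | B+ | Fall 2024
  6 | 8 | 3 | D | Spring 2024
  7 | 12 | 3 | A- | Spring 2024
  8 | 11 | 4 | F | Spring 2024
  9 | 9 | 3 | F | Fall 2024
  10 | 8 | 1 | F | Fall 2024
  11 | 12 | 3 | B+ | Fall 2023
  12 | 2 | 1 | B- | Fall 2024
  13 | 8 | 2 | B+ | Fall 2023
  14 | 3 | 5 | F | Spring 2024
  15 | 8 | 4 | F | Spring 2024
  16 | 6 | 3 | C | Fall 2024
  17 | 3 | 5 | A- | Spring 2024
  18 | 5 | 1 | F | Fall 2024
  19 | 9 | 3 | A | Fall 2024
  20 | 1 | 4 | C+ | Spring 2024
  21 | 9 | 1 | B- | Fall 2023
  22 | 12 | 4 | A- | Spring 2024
SELECT id, grade FROM enrollments WHERE grade LIKE 'D%'

Execution result:
id | grade
6 | D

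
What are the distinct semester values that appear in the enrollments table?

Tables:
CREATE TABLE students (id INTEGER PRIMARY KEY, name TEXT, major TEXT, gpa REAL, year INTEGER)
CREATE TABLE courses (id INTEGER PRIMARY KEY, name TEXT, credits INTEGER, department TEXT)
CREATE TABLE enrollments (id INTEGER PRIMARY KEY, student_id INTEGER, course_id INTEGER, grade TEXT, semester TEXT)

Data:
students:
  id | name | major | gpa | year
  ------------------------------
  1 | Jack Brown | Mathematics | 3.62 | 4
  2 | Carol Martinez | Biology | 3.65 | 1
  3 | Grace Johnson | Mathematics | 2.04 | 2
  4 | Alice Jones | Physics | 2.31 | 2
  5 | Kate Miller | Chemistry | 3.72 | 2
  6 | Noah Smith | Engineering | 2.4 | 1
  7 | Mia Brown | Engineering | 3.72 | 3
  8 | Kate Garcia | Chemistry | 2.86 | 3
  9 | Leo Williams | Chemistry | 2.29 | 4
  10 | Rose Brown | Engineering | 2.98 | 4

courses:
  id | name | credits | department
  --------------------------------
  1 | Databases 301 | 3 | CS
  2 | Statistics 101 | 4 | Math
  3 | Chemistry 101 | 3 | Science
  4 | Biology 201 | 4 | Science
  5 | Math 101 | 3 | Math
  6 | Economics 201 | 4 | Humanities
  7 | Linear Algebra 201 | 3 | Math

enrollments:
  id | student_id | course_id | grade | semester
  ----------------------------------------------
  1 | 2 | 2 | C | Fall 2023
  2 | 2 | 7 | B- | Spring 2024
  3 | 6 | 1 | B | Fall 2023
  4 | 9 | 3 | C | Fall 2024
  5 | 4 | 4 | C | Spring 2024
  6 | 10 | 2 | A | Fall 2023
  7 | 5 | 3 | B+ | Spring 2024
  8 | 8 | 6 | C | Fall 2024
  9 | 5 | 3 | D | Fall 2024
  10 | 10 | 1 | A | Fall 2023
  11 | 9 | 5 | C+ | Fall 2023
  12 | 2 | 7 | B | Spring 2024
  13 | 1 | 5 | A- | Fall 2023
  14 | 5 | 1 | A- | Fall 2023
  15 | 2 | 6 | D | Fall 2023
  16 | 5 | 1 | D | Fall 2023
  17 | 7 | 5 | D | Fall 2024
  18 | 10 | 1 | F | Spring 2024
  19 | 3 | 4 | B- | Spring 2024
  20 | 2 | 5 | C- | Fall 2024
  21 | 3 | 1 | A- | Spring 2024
SELECT DISTINCT semester FROM enrollments

Execution result:
semester
Fall 2023
Spring 2024
Fall 2024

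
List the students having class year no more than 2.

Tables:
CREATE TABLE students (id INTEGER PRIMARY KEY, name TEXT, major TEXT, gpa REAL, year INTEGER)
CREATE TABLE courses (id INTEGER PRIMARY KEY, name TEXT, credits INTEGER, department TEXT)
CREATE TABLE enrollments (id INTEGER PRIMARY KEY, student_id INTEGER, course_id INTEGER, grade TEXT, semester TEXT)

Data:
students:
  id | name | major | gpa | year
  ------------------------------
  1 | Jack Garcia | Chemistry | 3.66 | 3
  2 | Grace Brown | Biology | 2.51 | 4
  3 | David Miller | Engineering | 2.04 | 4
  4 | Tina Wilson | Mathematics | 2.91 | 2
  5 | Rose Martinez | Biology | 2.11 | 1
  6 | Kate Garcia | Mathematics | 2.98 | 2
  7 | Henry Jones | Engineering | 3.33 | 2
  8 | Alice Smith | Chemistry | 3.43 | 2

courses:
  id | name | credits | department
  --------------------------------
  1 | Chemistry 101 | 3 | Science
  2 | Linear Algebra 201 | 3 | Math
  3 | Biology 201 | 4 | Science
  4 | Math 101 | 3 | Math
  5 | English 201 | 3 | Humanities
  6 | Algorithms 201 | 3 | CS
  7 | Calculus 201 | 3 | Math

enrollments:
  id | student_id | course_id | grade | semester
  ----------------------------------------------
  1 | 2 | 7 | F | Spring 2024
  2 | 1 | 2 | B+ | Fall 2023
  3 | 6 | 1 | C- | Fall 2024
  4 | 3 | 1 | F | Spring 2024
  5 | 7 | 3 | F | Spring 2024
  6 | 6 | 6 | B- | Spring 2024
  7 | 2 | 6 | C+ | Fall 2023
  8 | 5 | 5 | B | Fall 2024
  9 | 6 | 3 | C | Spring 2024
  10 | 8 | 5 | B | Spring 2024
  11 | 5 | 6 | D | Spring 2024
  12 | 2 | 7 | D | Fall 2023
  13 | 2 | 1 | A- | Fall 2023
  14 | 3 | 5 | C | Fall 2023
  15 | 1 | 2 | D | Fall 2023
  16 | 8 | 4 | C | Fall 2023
SELECT name, year FROM students WHERE year <= 2

Execution result:
name | year
Tina Wilson | 2
Rose Martinez | 1
Kate Garcia | 2
Henry Jones | 2
Alice Smith | 2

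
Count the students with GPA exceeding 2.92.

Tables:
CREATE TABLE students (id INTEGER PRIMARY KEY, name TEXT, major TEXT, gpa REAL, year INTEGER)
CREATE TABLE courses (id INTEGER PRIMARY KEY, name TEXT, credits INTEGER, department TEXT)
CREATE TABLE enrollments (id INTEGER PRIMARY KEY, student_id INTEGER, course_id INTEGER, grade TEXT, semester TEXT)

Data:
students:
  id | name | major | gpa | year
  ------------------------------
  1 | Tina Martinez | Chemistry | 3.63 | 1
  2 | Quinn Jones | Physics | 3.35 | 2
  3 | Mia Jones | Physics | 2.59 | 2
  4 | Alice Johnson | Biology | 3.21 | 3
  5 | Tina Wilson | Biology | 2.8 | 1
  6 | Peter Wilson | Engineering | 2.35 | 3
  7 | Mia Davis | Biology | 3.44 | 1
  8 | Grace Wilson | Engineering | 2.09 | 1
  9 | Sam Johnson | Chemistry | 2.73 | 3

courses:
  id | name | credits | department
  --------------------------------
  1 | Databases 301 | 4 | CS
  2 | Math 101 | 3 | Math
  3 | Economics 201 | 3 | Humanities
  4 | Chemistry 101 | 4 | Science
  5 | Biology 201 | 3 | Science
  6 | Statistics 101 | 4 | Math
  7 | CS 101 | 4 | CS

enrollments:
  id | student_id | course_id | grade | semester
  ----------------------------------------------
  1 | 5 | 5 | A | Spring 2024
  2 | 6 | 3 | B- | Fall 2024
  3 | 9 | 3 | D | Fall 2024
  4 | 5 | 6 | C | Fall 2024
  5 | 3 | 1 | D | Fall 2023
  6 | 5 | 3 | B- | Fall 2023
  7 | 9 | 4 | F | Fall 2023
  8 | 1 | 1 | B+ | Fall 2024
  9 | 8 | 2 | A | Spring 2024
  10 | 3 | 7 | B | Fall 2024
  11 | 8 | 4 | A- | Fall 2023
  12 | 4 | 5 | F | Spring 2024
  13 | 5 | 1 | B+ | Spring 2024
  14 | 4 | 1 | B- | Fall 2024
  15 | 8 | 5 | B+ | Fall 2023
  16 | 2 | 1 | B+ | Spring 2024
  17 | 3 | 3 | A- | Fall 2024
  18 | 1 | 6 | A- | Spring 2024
SELECT COUNT(*) FROM students WHERE gpa > 2.92

Execution result:
4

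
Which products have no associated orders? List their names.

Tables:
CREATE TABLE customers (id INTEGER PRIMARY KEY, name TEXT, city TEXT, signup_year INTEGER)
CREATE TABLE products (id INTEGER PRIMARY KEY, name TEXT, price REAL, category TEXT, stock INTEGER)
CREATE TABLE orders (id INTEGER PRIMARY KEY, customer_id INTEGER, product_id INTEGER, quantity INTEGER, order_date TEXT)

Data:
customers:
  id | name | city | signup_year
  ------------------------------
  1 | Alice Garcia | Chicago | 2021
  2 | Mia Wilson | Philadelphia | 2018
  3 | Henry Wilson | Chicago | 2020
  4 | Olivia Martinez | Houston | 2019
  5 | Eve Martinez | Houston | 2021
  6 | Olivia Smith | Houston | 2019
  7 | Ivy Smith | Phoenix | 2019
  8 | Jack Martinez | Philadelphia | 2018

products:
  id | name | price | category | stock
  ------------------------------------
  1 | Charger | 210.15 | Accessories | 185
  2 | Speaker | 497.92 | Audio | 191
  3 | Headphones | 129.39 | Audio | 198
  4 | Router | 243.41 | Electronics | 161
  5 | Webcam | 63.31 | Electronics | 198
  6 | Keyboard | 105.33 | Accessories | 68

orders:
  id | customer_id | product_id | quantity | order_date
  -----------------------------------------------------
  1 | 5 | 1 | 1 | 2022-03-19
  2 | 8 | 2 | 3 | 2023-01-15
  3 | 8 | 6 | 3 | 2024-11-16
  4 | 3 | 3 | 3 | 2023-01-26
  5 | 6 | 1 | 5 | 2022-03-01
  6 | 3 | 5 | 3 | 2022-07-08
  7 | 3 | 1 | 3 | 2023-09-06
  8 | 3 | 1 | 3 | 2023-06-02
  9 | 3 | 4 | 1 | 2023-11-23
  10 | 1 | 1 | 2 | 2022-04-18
SELECT p.name FROM products p LEFT JOIN orders c ON c.product_id = p.id WHERE c.id IS NULL

Execution result:
(no rows)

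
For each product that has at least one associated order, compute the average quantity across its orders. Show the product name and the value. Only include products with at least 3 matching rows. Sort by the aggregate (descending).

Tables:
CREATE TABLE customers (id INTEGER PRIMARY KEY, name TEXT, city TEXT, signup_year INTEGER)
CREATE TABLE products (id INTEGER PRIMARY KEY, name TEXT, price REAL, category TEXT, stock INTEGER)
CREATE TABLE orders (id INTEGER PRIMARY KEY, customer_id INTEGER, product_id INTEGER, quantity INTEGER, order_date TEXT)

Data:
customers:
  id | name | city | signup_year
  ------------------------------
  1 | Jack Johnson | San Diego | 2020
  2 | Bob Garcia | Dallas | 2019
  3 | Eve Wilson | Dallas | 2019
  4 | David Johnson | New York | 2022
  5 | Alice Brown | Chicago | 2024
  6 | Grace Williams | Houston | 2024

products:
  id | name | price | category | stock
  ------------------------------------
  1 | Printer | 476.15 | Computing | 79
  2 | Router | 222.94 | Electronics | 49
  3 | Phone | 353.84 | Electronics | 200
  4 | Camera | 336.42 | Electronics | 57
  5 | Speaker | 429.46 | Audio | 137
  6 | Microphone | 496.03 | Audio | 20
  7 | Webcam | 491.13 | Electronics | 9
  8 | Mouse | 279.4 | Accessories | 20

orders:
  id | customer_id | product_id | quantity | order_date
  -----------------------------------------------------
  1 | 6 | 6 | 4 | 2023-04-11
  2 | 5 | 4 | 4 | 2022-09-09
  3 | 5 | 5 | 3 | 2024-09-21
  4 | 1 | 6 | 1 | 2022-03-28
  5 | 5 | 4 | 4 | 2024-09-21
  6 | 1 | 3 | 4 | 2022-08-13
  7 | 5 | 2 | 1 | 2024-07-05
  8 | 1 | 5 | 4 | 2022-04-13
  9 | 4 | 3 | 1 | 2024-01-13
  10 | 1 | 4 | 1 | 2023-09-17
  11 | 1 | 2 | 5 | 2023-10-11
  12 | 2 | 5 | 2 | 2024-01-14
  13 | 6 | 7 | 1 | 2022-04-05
SELECT p.name, AVG(c.quantity) AS avg_quantity FROM orders c JOIN products p ON c.product_id = p.id GROUP BY p.id, p.name HAVING COUNT(*) >= 3 ORDER BY avg_quantity DESC

Execution result:
name | avg_quantity
Camera | 3.00
Speaker | 3.00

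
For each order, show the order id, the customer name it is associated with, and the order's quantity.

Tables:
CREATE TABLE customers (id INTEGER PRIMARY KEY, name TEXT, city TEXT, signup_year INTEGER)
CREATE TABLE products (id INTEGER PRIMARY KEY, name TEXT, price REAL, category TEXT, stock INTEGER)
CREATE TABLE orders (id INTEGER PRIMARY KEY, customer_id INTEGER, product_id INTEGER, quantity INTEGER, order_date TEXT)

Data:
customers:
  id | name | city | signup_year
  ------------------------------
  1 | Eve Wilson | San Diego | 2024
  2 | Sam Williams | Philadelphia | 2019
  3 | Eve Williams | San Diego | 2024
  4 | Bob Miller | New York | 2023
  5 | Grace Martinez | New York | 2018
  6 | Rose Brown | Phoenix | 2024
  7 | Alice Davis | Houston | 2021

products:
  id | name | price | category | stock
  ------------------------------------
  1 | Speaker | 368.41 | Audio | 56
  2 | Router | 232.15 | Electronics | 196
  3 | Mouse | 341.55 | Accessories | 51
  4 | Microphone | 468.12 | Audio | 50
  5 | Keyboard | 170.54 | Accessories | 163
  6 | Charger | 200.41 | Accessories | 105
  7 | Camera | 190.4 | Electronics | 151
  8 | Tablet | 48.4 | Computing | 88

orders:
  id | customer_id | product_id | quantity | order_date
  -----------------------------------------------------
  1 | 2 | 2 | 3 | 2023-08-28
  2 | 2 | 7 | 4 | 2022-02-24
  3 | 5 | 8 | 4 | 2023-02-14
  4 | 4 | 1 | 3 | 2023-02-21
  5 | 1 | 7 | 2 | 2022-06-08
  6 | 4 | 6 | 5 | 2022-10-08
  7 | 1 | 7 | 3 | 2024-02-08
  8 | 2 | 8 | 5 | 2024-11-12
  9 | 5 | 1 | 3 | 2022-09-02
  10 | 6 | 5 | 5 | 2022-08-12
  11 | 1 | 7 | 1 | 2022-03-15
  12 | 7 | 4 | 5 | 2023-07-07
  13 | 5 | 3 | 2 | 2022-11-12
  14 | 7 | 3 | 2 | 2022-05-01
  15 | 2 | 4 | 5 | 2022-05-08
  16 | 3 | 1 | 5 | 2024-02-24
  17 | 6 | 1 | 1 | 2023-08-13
SELECT c.id, p.name AS customer, c.quantity FROM orders c JOIN customers p ON c.customer_id = p.id

Execution result:
id | customer | quantity
1 | Sam Williams | 3
2 | Sam Williams | 4
3 | Grace Martinez | 4
4 | Bob Miller | 3
5 | Eve Wilson | 2
6 | Bob Miller | 5
7 | Eve Wilson | 3
8 | Sam Williams | 5
9 | Grace Martinez | 3
10 | Rose Brown | 5
11 | Eve Wilson | 1
12 | Alice Davis | 5
13 | Grace Martinez | 2
14 | Alice Davis | 2
15 | Sam Williams | 5
16 | Eve Williams | 5
17 | Rose Brown | 1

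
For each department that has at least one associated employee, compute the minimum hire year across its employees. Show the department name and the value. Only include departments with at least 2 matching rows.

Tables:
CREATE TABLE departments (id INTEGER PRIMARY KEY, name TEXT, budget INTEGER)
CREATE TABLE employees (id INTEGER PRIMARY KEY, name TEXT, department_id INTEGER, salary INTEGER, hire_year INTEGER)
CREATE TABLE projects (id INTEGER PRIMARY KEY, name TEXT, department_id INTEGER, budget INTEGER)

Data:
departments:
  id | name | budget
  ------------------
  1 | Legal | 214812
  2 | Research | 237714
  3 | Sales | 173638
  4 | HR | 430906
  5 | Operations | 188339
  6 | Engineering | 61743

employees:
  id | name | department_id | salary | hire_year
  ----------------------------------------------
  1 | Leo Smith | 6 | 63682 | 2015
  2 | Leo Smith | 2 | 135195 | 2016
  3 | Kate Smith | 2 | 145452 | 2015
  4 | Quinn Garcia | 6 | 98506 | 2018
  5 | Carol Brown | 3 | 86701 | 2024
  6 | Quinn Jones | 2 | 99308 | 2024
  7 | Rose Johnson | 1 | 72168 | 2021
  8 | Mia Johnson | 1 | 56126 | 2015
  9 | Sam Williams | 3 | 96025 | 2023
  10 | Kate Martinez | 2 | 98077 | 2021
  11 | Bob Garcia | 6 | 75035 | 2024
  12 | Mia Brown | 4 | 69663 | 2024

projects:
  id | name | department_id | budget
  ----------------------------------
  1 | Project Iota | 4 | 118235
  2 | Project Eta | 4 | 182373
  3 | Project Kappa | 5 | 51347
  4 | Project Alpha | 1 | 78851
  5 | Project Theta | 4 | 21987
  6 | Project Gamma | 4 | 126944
SELECT p.name, MIN(c.hire_year) AS min_hire_year FROM employees c JOIN departments p ON c.department_id = p.id GROUP BY p.id, p.name HAVING COUNT(*) >= 2

Execution result:
name | min_hire_year
Legal | 2015
Research | 2015
Sales | 2023
Engineering | 2015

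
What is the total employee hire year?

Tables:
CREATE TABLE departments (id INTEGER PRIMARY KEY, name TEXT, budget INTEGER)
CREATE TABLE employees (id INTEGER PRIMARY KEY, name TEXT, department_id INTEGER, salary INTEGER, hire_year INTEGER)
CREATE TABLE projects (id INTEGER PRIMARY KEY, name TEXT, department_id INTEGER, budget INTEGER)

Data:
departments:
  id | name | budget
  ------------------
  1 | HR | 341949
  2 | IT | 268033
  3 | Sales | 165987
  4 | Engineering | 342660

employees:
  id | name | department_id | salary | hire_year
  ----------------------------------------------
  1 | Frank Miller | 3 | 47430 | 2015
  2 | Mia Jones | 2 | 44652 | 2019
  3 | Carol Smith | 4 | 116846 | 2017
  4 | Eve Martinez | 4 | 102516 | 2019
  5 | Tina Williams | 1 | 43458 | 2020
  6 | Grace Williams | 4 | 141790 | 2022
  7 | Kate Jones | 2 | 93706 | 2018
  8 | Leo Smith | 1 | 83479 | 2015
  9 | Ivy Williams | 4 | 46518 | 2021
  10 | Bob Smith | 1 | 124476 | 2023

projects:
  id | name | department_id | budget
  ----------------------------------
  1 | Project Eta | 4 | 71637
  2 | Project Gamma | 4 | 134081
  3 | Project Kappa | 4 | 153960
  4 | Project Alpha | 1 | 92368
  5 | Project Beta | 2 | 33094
SELECT SUM(hire_year) FROM employees

Execution result:
20189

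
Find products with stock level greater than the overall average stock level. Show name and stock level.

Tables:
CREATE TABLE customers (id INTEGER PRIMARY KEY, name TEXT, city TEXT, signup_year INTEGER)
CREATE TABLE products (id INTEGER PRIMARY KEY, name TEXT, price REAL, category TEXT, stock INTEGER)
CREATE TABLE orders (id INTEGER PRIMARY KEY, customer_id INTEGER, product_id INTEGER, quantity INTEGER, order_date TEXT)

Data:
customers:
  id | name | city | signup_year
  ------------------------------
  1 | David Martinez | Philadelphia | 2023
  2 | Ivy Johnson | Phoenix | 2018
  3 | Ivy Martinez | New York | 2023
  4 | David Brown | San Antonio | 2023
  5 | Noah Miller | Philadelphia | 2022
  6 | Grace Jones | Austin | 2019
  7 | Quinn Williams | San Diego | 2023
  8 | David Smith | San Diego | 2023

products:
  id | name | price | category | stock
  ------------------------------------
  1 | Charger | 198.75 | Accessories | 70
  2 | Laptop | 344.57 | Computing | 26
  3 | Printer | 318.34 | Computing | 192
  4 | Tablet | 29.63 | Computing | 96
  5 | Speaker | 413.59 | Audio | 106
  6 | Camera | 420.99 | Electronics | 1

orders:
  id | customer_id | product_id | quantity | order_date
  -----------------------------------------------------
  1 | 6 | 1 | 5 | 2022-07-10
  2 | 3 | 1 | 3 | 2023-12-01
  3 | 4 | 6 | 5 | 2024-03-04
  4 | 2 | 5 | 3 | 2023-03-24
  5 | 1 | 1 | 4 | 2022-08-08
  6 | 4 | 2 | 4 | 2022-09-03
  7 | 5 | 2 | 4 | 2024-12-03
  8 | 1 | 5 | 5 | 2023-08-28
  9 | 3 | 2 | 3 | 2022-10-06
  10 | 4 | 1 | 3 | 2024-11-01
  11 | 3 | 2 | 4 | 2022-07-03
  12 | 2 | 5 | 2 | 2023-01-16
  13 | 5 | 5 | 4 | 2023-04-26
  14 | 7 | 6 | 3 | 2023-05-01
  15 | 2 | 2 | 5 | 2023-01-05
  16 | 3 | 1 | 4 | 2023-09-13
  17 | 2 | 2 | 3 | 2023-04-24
SELECT name, stock FROM products WHERE stock > (SELECT AVG(stock) FROM products)

Execution result:
name | stock
Printer | 192
Tablet | 96
Speaker | 106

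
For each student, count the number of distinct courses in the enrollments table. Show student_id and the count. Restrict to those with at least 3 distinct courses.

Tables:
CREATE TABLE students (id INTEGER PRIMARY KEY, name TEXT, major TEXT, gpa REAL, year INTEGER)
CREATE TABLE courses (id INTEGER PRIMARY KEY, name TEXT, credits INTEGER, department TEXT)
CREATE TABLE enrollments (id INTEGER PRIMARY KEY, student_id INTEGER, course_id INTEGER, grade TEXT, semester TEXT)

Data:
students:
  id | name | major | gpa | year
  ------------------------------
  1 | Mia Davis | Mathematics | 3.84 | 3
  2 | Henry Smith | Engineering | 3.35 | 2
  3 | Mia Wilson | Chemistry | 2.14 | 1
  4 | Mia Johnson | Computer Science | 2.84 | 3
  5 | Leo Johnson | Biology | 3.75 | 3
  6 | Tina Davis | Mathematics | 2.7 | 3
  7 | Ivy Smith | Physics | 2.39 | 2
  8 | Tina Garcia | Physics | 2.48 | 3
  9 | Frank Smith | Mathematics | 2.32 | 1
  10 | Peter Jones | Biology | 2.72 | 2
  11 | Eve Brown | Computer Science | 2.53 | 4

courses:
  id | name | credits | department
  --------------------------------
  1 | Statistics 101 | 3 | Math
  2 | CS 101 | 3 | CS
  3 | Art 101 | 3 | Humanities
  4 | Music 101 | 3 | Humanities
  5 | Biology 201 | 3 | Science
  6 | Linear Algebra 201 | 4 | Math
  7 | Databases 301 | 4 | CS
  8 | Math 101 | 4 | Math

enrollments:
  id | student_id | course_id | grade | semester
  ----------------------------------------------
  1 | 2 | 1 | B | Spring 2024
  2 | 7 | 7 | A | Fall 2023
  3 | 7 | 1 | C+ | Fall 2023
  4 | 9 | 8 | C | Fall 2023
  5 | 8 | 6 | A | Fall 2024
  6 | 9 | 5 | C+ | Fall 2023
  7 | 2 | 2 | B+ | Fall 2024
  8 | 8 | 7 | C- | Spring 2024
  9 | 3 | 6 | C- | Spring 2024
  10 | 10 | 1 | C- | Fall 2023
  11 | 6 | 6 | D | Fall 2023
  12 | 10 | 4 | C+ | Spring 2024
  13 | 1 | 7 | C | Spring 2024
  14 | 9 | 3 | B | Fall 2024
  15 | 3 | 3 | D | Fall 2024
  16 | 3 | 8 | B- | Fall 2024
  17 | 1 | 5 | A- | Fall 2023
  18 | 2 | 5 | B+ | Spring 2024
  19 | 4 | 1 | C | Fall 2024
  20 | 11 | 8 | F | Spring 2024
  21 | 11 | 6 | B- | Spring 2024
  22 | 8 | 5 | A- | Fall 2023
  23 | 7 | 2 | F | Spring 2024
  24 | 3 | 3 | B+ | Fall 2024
SELECT student_id, COUNT(DISTINCT course_id) AS distinct_course_count FROM enrollments GROUP BY student_id HAVING COUNT(DISTINCT course_id) >= 3

Execution result:
student_id | distinct_course_count
2 | 3
3 | 3
7 | 3
8 | 3
9 | 3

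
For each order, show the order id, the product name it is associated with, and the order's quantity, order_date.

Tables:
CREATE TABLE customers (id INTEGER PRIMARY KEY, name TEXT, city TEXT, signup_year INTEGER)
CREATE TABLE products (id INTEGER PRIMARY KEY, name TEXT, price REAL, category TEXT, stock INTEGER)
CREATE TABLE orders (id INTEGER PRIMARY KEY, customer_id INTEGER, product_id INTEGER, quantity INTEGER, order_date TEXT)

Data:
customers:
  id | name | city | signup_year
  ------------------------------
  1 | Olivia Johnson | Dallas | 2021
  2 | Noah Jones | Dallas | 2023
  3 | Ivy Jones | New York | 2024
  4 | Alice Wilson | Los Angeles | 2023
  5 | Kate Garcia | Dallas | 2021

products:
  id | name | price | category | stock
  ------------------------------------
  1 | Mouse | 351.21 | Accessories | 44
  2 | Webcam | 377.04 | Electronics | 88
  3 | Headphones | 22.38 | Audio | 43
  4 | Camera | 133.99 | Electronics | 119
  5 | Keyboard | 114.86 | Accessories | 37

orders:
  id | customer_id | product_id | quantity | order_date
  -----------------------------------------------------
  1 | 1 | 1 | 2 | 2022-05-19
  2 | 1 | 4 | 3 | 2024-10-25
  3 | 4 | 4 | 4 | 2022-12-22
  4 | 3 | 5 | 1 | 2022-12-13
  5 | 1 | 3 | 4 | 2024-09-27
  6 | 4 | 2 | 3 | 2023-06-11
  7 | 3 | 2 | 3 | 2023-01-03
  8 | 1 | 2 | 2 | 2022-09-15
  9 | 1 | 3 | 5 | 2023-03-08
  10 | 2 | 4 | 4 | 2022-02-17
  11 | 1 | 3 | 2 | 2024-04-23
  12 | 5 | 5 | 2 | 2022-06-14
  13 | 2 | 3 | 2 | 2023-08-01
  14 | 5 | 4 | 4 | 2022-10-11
SELECT c.id, p.name AS product, c.quantity, c.order_date FROM orders c JOIN products p ON c.product_id = p.id

Execution result:
id | product | quantity | order_date
1 | Mouse | 2 | 2022-05-19
2 | Camera | 3 | 2024-10-25
3 | Camera | 4 | 2022-12-22
4 | Keyboard | 1 | 2022-12-13
5 | Headphones | 4 | 2024-09-27
6 | Webcam | 3 | 2023-06-11
7 | Webcam | 3 | 2023-01-03
8 | Webcam | 2 | 2022-09-15
9 | Headphones | 5 | 2023-03-08
10 | Camera | 4 | 2022-02-17
11 | Headphones | 2 | 2024-04-23
12 | Keyboard | 2 | 2022-06-14
13 | Headphones | 2 | 2023-08-01
14 | Camera | 4 | 2022-10-11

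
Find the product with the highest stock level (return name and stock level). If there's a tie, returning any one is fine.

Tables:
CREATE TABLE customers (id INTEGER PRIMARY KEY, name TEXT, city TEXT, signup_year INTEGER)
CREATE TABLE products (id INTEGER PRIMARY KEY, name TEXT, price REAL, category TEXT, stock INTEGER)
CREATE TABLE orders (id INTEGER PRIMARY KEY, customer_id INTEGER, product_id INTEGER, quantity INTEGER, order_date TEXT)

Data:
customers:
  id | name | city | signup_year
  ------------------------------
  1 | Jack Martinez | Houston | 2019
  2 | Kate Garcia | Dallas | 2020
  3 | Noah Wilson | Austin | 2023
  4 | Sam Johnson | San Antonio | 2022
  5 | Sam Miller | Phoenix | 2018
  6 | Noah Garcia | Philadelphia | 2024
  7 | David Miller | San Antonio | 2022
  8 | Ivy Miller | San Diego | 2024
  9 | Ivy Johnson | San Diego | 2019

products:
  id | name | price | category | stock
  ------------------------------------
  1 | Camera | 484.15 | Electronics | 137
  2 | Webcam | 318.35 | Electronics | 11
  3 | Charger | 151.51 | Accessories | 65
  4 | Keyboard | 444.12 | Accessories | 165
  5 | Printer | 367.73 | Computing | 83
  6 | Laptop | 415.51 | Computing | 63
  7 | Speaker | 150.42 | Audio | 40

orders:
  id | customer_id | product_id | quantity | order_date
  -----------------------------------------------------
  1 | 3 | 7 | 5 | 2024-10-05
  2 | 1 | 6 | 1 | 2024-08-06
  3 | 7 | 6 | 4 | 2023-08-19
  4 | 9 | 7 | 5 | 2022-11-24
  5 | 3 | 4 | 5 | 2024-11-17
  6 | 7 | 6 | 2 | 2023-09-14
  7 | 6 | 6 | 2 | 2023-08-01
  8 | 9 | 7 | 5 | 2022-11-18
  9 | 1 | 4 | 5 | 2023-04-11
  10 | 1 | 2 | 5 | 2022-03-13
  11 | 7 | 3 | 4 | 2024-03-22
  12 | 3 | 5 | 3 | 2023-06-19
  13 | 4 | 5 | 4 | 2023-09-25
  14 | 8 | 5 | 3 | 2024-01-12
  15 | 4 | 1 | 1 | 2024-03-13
SELECT name, stock FROM products ORDER BY stock DESC LIMIT 1

Execution result:
name | stock
Keyboard | 165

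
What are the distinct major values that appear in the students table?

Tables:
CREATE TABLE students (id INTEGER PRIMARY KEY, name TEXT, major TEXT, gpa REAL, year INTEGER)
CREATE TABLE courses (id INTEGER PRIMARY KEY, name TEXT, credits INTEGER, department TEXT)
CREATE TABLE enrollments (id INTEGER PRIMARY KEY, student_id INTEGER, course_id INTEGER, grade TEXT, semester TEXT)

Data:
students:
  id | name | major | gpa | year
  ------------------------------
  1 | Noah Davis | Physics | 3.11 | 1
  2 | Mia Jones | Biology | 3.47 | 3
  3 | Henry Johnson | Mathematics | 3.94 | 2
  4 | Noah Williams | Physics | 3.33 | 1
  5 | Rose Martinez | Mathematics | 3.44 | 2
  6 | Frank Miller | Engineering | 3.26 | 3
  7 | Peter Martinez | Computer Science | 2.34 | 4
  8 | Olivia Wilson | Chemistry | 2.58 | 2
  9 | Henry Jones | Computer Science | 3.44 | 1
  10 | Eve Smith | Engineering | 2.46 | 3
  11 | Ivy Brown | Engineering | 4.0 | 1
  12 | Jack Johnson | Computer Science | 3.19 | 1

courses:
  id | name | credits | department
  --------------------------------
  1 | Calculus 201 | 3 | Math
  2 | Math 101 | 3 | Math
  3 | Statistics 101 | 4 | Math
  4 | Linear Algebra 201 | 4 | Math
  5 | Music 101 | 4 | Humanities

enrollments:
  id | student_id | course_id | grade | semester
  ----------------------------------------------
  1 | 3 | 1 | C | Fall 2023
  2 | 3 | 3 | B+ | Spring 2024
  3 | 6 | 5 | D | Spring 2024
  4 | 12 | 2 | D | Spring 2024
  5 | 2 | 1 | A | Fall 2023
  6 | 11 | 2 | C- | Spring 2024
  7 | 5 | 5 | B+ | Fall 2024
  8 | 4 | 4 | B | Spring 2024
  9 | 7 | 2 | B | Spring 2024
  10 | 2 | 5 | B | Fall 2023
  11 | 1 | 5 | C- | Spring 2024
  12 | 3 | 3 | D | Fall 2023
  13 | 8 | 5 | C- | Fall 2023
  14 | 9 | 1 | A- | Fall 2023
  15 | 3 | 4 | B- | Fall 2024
SELECT DISTINCT major FROM students

Execution result:
major
Physics
Biology
Mathematics
Engineering
Computer Science
Chemistry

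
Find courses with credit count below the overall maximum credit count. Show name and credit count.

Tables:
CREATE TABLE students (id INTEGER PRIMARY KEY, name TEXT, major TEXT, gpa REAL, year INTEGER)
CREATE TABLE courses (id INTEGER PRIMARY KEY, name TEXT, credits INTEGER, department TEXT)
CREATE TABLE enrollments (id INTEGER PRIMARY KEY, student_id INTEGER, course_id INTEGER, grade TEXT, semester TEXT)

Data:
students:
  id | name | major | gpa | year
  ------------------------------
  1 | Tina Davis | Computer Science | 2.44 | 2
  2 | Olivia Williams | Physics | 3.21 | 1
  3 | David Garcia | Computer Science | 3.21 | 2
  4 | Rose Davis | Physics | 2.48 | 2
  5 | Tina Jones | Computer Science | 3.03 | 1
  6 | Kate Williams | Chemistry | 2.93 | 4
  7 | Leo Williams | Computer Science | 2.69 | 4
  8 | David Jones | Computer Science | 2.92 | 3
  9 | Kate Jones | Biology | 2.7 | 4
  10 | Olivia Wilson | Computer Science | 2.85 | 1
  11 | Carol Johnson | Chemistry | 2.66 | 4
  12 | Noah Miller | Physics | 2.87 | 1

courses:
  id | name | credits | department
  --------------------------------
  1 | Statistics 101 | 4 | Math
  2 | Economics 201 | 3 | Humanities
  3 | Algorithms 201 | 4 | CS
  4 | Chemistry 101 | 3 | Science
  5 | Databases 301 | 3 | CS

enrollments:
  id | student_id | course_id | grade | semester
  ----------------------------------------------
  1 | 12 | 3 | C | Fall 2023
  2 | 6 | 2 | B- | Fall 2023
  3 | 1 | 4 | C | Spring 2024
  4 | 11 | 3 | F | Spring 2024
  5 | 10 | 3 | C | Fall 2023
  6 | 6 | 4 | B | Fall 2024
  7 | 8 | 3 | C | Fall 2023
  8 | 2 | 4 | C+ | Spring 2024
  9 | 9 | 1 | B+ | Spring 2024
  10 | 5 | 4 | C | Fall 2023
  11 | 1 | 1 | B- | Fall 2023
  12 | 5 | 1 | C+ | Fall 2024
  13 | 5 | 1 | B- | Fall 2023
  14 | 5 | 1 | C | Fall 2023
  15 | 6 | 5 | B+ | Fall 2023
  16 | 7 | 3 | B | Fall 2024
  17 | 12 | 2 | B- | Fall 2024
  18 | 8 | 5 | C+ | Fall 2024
SELECT name, credits FROM courses WHERE credits < (SELECT MAX(credits) FROM courses)

Execution result:
name | credits
Economics 201 | 3
Chemistry 101 | 3
Databases 301 | 3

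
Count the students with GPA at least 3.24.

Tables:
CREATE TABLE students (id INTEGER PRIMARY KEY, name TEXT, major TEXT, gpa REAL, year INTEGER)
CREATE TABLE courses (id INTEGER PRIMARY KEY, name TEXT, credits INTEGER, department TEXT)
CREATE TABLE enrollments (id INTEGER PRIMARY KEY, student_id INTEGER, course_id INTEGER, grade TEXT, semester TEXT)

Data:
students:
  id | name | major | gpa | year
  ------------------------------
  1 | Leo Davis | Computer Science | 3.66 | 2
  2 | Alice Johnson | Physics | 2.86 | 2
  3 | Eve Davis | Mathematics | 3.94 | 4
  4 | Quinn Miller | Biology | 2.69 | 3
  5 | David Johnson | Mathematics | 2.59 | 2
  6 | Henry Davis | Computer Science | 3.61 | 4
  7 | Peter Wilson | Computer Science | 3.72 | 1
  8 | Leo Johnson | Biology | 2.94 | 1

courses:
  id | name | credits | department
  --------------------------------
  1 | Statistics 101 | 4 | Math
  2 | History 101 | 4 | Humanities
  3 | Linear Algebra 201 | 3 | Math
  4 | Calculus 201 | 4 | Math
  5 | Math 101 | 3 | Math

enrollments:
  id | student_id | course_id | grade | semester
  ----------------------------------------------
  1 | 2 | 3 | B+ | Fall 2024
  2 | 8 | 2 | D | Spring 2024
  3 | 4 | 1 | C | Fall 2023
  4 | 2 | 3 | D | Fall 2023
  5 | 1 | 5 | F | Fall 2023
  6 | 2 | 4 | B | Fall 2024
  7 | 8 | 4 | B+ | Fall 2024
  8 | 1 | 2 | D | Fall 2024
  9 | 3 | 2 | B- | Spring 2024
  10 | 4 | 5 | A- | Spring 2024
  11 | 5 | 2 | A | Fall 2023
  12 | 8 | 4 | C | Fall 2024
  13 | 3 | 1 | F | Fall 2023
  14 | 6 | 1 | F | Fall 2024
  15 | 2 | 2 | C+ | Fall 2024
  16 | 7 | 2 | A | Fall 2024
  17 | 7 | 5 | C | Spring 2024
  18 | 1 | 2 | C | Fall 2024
SELECT COUNT(*) FROM students WHERE gpa >= 3.24

Execution result:
4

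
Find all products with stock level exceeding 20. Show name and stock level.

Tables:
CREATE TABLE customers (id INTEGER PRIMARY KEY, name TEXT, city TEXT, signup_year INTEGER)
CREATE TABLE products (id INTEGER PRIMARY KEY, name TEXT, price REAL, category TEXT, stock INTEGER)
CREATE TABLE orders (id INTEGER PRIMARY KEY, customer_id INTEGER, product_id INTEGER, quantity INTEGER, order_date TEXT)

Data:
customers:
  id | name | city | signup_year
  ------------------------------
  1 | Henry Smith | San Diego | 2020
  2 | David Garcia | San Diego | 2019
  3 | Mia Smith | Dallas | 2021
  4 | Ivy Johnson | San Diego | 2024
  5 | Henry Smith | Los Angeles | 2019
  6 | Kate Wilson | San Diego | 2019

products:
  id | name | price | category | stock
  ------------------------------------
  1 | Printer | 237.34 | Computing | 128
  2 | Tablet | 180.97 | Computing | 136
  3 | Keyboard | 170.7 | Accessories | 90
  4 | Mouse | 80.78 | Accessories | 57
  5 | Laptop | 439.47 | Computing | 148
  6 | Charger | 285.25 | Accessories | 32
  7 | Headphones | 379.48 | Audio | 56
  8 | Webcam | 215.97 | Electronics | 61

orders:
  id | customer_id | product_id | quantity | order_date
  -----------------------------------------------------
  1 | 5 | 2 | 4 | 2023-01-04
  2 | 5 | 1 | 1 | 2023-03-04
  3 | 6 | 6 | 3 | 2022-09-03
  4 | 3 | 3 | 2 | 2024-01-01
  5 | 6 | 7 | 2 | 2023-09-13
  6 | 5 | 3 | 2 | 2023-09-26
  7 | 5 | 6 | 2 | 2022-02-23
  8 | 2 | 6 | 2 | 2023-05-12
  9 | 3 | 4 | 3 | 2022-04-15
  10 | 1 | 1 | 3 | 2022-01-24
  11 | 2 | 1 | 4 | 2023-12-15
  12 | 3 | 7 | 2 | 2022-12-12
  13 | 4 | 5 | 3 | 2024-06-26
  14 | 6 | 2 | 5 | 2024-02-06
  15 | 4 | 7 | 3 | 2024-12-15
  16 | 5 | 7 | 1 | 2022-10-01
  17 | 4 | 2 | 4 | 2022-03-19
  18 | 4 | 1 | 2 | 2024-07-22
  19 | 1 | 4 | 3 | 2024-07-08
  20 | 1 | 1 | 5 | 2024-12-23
SELECT name, stock FROM products WHERE stock > 20

Execution result:
name | stock
Printer | 128
Tablet | 136
Keyboard | 90
Mouse | 57
Laptop | 148
Charger | 32
Headphones | 56
Webcam | 61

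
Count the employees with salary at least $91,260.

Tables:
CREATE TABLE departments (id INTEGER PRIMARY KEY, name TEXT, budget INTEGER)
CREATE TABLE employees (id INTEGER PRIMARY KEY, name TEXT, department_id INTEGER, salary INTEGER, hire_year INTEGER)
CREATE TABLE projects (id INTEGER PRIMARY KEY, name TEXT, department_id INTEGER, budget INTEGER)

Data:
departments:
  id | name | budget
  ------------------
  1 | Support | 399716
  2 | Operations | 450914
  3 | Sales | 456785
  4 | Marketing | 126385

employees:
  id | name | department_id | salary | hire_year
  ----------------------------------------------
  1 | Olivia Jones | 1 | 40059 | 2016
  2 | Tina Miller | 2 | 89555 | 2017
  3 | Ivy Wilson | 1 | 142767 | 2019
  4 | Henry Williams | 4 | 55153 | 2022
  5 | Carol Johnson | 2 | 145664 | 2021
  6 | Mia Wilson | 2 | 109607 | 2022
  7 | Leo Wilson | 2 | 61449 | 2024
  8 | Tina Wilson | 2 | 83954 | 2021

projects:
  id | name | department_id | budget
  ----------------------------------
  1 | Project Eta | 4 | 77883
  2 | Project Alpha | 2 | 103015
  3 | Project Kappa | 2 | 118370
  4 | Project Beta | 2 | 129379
SELECT COUNT(*) FROM employees WHERE salary >= 91260

Execution result:
3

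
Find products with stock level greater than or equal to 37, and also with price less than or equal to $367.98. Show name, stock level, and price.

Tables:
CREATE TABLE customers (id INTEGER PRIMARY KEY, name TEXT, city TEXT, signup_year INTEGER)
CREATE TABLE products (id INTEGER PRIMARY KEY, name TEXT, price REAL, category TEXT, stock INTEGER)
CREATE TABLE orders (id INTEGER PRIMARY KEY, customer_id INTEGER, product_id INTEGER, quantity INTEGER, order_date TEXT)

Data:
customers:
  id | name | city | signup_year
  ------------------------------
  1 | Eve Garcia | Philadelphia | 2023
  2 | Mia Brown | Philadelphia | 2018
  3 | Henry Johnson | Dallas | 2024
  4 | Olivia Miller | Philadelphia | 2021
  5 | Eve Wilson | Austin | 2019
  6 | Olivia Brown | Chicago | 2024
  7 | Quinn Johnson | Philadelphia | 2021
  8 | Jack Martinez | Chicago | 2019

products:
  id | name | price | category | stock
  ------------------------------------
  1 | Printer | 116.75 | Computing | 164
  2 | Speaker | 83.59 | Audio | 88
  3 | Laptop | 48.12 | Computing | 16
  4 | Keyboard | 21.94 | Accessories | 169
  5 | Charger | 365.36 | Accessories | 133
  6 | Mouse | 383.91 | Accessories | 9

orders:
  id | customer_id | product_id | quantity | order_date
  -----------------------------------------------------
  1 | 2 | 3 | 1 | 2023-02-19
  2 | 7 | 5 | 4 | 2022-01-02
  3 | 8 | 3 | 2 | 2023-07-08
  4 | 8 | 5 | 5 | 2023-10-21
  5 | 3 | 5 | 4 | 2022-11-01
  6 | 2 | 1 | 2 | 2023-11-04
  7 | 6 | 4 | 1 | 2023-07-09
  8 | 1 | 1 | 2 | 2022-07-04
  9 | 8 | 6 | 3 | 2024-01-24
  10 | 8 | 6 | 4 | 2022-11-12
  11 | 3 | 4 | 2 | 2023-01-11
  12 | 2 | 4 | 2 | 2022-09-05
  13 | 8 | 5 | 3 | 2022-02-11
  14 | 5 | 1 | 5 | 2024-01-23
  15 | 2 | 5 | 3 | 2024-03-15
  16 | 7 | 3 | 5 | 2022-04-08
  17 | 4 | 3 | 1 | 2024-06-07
SELECT name, stock, price FROM products WHERE stock >= 37 AND price <= 367.98

Execution result:
name | stock | price
Printer | 164 | 116.75
Speaker | 88 | 83.59
Keyboard | 169 | 21.94
Charger | 133 | 365.36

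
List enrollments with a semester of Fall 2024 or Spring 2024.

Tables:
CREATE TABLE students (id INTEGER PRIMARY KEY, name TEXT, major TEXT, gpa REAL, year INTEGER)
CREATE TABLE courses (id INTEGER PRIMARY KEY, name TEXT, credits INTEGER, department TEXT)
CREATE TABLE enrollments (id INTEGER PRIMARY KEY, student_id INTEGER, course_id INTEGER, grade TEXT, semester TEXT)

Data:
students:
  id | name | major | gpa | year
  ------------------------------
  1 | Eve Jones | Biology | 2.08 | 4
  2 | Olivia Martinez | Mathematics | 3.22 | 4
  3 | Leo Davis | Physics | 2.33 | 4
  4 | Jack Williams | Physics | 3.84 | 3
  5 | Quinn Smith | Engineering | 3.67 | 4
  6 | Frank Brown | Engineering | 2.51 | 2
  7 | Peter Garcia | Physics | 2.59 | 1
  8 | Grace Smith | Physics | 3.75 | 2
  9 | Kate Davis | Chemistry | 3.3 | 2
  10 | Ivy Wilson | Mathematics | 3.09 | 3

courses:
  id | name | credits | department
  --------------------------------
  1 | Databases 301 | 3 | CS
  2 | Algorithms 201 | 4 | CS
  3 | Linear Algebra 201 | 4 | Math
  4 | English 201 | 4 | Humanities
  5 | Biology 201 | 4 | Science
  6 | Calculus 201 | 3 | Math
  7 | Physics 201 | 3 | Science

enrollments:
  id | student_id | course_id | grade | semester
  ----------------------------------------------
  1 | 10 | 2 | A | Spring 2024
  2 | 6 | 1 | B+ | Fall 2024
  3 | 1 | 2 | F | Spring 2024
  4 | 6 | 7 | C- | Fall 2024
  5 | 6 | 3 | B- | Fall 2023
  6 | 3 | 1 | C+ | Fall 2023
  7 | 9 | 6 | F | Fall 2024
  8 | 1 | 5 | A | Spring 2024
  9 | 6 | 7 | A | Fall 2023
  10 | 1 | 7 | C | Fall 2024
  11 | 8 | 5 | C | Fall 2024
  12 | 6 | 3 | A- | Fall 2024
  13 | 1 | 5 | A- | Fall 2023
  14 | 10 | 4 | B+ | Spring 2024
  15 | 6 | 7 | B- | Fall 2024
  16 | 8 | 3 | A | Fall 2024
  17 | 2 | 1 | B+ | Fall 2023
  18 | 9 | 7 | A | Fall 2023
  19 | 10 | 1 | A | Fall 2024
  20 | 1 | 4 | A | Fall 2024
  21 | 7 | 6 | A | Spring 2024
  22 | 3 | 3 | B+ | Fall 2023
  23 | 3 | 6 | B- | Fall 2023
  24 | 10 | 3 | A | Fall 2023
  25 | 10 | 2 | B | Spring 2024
SELECT id, semester FROM enrollments WHERE semester IN ('Fall 2024', 'Spring 2024')

Execution result:
id | semester
1 | Spring 2024
2 | Fall 2024
3 | Spring 2024
4 | Fall 2024
7 | Fall 2024
8 | Spring 2024
10 | Fall 2024
11 | Fall 2024
12 | Fall 2024
14 | Spring 2024
15 | Fall 2024
16 | Fall 2024
19 | Fall 2024
20 | Fall 2024
21 | Spring 2024
25 | Spring 2024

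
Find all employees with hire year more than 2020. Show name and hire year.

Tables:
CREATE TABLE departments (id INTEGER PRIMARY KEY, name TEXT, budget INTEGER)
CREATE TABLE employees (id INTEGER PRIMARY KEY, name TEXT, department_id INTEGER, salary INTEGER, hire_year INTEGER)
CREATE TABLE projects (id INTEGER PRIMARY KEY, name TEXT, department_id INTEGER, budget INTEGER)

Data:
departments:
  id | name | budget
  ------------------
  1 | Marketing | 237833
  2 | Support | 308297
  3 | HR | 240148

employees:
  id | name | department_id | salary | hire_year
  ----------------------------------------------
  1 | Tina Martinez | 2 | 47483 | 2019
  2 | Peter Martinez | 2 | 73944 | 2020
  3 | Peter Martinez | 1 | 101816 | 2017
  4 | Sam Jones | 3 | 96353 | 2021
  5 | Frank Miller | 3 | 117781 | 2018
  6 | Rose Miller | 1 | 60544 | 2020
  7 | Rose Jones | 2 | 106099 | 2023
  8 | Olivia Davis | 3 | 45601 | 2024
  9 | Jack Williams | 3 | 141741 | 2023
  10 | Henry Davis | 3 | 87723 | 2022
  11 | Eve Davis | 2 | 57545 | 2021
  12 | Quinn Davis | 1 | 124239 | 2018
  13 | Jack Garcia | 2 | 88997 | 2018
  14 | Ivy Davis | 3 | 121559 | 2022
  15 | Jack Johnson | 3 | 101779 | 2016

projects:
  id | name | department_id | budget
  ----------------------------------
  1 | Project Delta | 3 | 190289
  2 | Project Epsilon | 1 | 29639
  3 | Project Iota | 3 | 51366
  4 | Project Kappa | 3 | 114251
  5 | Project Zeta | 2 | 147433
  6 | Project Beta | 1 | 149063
SELECT name, hire_year FROM employees WHERE hire_year > 2020

Execution result:
name | hire_year
Sam Jones | 2021
Rose Jones | 2023
Olivia Davis | 2024
Jack Williams | 2023
Henry Davis | 2022
Eve Davis | 2021
Ivy Davis | 2022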